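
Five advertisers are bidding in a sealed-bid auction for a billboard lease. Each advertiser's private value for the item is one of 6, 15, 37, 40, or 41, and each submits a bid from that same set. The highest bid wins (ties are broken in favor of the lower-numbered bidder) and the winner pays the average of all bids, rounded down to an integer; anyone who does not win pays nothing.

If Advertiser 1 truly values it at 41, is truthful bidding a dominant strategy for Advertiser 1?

No

Consider the case where Advertiser 2 bids 6, Advertiser 3 bids 6, Advertiser 4 bids 6 and Advertiser 5 bids 6.
Truthful bid 41: wins, pays 13, utility 41 - 13 = 28.
Bid 6 instead: wins, pays 6, utility 41 - 6 = 35.
Since 35 > 28, bidding 6 is strictly better here, so truthful bidding is not dominant.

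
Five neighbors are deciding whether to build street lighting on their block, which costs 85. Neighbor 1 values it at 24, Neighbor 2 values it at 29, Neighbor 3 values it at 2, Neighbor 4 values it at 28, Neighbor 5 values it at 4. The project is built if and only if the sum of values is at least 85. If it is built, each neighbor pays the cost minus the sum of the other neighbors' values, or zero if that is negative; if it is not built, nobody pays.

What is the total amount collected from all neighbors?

Total value 87 ≥ cost 85, so it is built.
Neighbor 1: others sum to 63; max(0, 85 - 63) = 22.
Neighbor 2: others sum to 58; max(0, 85 - 58) = 27.
Neighbor 3: others sum to 85; max(0, 85 - 85) = 0.
Neighbor 4: others sum to 59; max(0, 85 - 59) = 26.
Neighbor 5: others sum to 83; max(0, 85 - 83) = 2.
Total collected = 22 + 27 + 0 + 26 + 2 = 77.

77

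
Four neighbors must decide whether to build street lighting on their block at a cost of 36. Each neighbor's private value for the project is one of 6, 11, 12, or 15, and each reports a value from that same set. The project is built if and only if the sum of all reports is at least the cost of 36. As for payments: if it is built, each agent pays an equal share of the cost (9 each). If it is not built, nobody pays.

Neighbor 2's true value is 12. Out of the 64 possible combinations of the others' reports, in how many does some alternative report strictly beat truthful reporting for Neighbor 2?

3

Others report (6, 6, 11): truth gives 0; report 15 gives 3 > 0. Violating.
Others report (6, 11, 6): truth gives 0; report 15 gives 3 > 0. Violating.
Others report (11, 6, 6): truth gives 0; report 15 gives 3 > 0. Violating.
Others report (6, 6, 6): truth gives 0; no alternative beats it.
Others report (6, 6, 12): truth gives 3; no alternative beats it.
(Checking all 64 profiles: 3 have a profitable deviation, 61 do not.)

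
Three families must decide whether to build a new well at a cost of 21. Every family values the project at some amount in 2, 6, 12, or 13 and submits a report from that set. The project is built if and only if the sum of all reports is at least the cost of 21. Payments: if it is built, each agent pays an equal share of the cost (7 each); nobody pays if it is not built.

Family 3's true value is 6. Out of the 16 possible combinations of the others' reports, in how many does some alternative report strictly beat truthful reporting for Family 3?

4

Others report (2, 13): truth gives -1; report 2 gives 0 > -1. Violating.
Others report (6, 12): truth gives -1; report 2 gives 0 > -1. Violating.
Others report (12, 6): truth gives -1; report 2 gives 0 > -1. Violating.
Others report (13, 2): truth gives -1; report 2 gives 0 > -1. Violating.
Others report (2, 2): truth gives 0; no alternative beats it.
Others report (2, 6): truth gives 0; no alternative beats it.
(Checking all 16 profiles: 4 have a profitable deviation, 12 do not.)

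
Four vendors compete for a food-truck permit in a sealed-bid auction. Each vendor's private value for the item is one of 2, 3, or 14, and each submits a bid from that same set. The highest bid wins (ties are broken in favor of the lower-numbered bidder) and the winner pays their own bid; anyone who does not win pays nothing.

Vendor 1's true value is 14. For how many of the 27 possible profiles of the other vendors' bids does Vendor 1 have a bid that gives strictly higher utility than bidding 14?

Others bid (2, 2, 2): truth gives 0; bid 2 gives 12 > 0. Violating.
Others bid (2, 2, 3): truth gives 0; bid 3 gives 11 > 0. Violating.
Others bid (2, 3, 2): truth gives 0; bid 3 gives 11 > 0. Violating.
Others bid (2, 3, 3): truth gives 0; bid 3 gives 11 > 0. Violating.
Others bid (2, 2, 14): truth gives 0; no alternative beats it.
Others bid (2, 3, 14): truth gives 0; no alternative beats it.
(Checking all 27 profiles: 8 have a profitable deviation, 19 do not.)

8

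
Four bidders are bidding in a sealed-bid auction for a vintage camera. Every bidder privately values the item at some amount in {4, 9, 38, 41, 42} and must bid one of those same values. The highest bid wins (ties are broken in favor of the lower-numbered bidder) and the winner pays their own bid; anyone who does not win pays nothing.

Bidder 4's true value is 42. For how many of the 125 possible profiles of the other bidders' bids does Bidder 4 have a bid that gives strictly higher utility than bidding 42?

27

Others bid (4, 4, 4): truth gives 0; bid 9 gives 33 > 0. Violating.
Others bid (4, 4, 9): truth gives 0; bid 38 gives 4 > 0. Violating.
Others bid (4, 4, 38): truth gives 0; bid 41 gives 1 > 0. Violating.
Others bid (4, 9, 4): truth gives 0; bid 38 gives 4 > 0. Violating.
Others bid (4, 4, 41): truth gives 0; no alternative beats it.
Others bid (4, 4, 42): truth gives 0; no alternative beats it.
(Checking all 125 profiles: 27 have a profitable deviation, 98 do not.)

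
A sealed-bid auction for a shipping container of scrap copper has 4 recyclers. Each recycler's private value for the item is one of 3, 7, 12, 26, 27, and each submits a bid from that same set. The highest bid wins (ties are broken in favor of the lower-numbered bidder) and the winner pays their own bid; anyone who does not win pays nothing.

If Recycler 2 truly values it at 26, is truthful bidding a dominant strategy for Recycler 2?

Consider the case where Recycler 1 bids 3, Recycler 3 bids 3 and Recycler 4 bids 3.
Truthful bid 26: wins, pays 26, utility 26 - 26 = 0.
Bid 7 instead: wins, pays 7, utility 26 - 7 = 19.
Since 19 > 0, bidding 7 is strictly better here, so truthful bidding is not dominant.

No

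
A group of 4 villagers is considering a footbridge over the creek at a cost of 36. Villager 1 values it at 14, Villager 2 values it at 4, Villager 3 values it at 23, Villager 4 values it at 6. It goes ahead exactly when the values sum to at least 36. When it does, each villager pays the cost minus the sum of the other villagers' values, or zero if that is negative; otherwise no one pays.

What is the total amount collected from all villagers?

15

Total value 47 ≥ cost 36, so it is built.
Villager 1: others sum to 33; max(0, 36 - 33) = 3.
Villager 2: others sum to 43; max(0, 36 - 43) = 0.
Villager 3: others sum to 24; max(0, 36 - 24) = 12.
Villager 4: others sum to 41; max(0, 36 - 41) = 0.
Total collected = 3 + 0 + 12 + 0 = 15.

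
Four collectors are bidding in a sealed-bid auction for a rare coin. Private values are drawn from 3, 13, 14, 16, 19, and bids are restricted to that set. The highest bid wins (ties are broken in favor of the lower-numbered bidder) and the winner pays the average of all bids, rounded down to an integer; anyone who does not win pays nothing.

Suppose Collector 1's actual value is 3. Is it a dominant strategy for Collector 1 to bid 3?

Yes

Check each profile of the others' bids and compare truth against every alternative bid.
Others bid (13, 13, 13): truth gives 0, best alternative gives -10.
Others bid (3, 13, 13): truth gives 0, best alternative gives -7.
Others bid (13, 3, 13): truth gives 0, best alternative gives -7.
Others bid (13, 13, 3): truth gives 0, best alternative gives -7.
Others bid (3, 3, 13): truth gives 0, best alternative gives -5.
Others bid (3, 13, 3): truth gives 0, best alternative gives -5.
(Remaining 119 profiles checked similarly; truth is weakly best in each.)
In every case the truthful bid is at least as good as any alternative, so it is a dominant strategy.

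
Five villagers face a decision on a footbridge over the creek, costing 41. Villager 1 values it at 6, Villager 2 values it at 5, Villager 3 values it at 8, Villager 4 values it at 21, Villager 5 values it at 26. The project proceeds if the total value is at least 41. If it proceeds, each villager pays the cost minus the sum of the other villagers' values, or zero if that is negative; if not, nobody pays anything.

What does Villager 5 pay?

1

Total value 66 ≥ cost 41, so the project is built.
The other villagers' values sum to 40.
Cost minus that sum is 41 - 40 = 1.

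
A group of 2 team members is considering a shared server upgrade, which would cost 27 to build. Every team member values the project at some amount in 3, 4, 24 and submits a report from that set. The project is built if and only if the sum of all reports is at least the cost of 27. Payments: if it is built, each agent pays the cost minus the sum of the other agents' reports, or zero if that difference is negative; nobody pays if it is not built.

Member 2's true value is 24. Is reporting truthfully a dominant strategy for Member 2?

Yes

Check each profile of the others' reports and compare truth against every alternative report.
Others report (4): truth gives 1, best alternative gives 0.
Others report (24): truth gives 21, best alternative gives 21.
Others report (3): truth gives 0, best alternative gives 0.
In every case the truthful report is at least as good as any alternative, so it is a dominant strategy.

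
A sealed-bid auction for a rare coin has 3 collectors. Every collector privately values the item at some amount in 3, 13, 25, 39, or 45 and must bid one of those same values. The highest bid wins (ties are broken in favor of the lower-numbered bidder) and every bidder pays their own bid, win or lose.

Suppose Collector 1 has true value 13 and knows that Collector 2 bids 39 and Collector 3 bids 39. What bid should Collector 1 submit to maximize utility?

Bid 3: loses but pays 3, utility -3.
Bid 13: loses but pays 13, utility -13.
Bid 25: loses but pays 25, utility -25.
Bid 39: wins, pays 39, utility 13 - 39 = -26.
Bid 45: wins, pays 45, utility 13 - 45 = -32.
The best choice is 3 with utility -3.

3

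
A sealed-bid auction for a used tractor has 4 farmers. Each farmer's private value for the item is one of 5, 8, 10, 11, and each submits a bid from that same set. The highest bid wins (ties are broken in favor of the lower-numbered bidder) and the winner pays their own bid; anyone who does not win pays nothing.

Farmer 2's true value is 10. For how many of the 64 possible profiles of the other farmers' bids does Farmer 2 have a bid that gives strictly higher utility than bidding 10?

4

Others bid (5, 5, 5): truth gives 0; bid 8 gives 2 > 0. Violating.
Others bid (5, 5, 8): truth gives 0; bid 8 gives 2 > 0. Violating.
Others bid (5, 8, 5): truth gives 0; bid 8 gives 2 > 0. Violating.
Others bid (5, 8, 8): truth gives 0; bid 8 gives 2 > 0. Violating.
Others bid (5, 5, 10): truth gives 0; no alternative beats it.
Others bid (5, 5, 11): truth gives 0; no alternative beats it.
(Checking all 64 profiles: 4 have a profitable deviation, 60 do not.)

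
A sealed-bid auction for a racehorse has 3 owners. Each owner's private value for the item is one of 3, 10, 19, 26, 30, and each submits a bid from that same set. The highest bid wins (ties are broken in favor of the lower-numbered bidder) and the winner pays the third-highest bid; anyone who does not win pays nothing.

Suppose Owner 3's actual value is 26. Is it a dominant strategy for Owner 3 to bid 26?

Consider the case where Owner 1 bids 3 and Owner 2 bids 26.
Truthful bid 26: loses, pays 0, utility 0.
Bid 30 instead: wins, pays 3, utility 26 - 3 = 23.
Since 23 > 0, bidding 30 is strictly better here, so truthful bidding is not dominant.

No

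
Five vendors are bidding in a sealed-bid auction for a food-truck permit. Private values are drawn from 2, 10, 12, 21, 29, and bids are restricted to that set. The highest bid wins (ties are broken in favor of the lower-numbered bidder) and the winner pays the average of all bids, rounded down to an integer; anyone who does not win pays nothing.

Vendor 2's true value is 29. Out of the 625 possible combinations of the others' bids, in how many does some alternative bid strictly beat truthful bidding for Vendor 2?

192

Others bid (2, 2, 2, 2): truth gives 22; bid 10 gives 26 > 22. Violating.
Others bid (2, 2, 2, 10): truth gives 20; bid 10 gives 24 > 20. Violating.
Others bid (2, 2, 2, 12): truth gives 20; bid 12 gives 23 > 20. Violating.
Others bid (2, 2, 2, 21): truth gives 18; bid 21 gives 20 > 18. Violating.
Others bid (2, 2, 2, 29): truth gives 17; no alternative beats it.
Others bid (2, 2, 10, 29): truth gives 15; no alternative beats it.
(Checking all 625 profiles: 192 have a profitable deviation, 433 do not.)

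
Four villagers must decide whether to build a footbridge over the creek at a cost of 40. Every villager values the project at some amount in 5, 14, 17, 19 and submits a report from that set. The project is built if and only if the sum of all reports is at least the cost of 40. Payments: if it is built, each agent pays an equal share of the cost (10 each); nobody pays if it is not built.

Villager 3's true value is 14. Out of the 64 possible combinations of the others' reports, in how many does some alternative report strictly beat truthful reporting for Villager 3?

3

Others report (5, 5, 14): truth gives 0; report 17 gives 4 > 0. Violating.
Others report (5, 14, 5): truth gives 0; report 17 gives 4 > 0. Violating.
Others report (14, 5, 5): truth gives 0; report 17 gives 4 > 0. Violating.
Others report (5, 5, 5): truth gives 0; no alternative beats it.
Others report (5, 5, 17): truth gives 4; no alternative beats it.
(Checking all 64 profiles: 3 have a profitable deviation, 61 do not.)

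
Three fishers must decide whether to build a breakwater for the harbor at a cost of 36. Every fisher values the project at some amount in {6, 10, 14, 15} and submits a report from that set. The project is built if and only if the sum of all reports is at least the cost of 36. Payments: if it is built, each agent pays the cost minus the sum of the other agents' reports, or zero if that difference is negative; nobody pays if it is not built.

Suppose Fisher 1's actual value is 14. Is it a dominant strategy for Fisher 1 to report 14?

Check each profile of the others' reports and compare truth against every alternative report.
Others report (15, 15): truth gives 8, best alternative gives 8.
Others report (14, 15): truth gives 7, best alternative gives 7.
Others report (15, 14): truth gives 7, best alternative gives 7.
Others report (14, 14): truth gives 6, best alternative gives 6.
Others report (10, 15): truth gives 3, best alternative gives 3.
Others report (15, 10): truth gives 3, best alternative gives 3.
(Remaining 10 profiles checked similarly; truth is weakly best in each.)
In every case the truthful report is at least as good as any alternative, so it is a dominant strategy.

Yes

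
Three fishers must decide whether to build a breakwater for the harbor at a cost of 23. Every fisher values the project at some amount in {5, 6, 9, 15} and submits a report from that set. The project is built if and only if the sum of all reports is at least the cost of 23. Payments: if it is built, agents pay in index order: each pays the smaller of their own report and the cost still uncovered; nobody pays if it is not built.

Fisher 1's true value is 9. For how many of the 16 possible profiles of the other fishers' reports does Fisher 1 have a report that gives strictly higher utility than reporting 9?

Others report (5, 15): truth gives 0; report 5 gives 4 > 0. Violating.
Others report (6, 15): truth gives 0; report 5 gives 4 > 0. Violating.
Others report (9, 9): truth gives 0; report 5 gives 4 > 0. Violating.
Others report (9, 15): truth gives 0; report 5 gives 4 > 0. Violating.
Others report (5, 5): truth gives 0; no alternative beats it.
Others report (5, 6): truth gives 0; no alternative beats it.
(Checking all 16 profiles: 8 have a profitable deviation, 8 do not.)

8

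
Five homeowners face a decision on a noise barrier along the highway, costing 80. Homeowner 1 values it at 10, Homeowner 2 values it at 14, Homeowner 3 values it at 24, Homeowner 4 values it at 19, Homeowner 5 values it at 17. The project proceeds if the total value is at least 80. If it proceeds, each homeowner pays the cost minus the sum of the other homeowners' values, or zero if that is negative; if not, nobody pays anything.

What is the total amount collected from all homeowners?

Total value 84 ≥ cost 80, so it is built.
Homeowner 1: others sum to 74; max(0, 80 - 74) = 6.
Homeowner 2: others sum to 70; max(0, 80 - 70) = 10.
Homeowner 3: others sum to 60; max(0, 80 - 60) = 20.
Homeowner 4: others sum to 65; max(0, 80 - 65) = 15.
Homeowner 5: others sum to 67; max(0, 80 - 67) = 13.
Total collected = 6 + 10 + 20 + 15 + 13 = 64.

64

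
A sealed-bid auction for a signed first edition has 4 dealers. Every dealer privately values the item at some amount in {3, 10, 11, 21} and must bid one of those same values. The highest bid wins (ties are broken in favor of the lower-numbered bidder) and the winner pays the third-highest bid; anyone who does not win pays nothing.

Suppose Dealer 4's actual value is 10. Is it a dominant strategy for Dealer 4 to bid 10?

No

Consider the case where Dealer 1 bids 3, Dealer 2 bids 3 and Dealer 3 bids 10.
Truthful bid 10: loses, pays 0, utility 0.
Bid 11 instead: wins, pays 3, utility 10 - 3 = 7.
Since 7 > 0, bidding 11 is strictly better here, so truthful bidding is not dominant.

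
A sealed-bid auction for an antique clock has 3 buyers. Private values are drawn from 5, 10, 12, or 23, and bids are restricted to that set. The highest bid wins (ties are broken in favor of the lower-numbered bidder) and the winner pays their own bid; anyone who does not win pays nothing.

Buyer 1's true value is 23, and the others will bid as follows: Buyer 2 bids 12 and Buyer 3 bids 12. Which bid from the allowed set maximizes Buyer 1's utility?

Bid 5: loses, pays 0, utility 0.
Bid 10: loses, pays 0, utility 0.
Bid 12: wins, pays 12, utility 23 - 12 = 11.
Bid 23: wins, pays 23, utility 23 - 23 = 0.
The best choice is 12 with utility 11.

12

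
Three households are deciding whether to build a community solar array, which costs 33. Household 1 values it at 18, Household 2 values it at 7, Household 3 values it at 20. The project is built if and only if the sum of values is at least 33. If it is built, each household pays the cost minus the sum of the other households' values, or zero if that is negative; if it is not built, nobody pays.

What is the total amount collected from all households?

14

Total value 45 ≥ cost 33, so it is built.
Household 1: others sum to 27; max(0, 33 - 27) = 6.
Household 2: others sum to 38; max(0, 33 - 38) = 0.
Household 3: others sum to 25; max(0, 33 - 25) = 8.
Total collected = 6 + 0 + 8 = 14.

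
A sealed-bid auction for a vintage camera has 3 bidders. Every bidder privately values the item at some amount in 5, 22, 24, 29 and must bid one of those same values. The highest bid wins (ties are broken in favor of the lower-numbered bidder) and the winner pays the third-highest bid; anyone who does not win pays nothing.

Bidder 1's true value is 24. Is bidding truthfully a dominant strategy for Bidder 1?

No

Consider the case where Bidder 2 bids 5 and Bidder 3 bids 29.
Truthful bid 24: loses, pays 0, utility 0.
Bid 29 instead: wins, pays 5, utility 24 - 5 = 19.
Since 19 > 0, bidding 29 is strictly better here, so truthful bidding is not dominant.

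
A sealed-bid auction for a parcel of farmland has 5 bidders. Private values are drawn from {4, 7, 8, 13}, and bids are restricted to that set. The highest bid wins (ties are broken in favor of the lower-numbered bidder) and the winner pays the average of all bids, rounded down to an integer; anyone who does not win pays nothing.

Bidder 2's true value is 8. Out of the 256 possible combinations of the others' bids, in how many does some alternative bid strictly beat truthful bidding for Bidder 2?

Others bid (4, 4, 4, 13): truth gives 0; bid 13 gives 1 > 0. Violating.
Others bid (4, 4, 7, 7): truth gives 2; bid 7 gives 3 > 2. Violating.
Others bid (4, 4, 13, 4): truth gives 0; bid 13 gives 1 > 0. Violating.
Others bid (4, 7, 4, 7): truth gives 2; bid 7 gives 3 > 2. Violating.
Others bid (4, 4, 4, 4): truth gives 4; no alternative beats it.
Others bid (4, 4, 4, 7): truth gives 3; no alternative beats it.
(Checking all 256 profiles: 16 have a profitable deviation, 240 do not.)

16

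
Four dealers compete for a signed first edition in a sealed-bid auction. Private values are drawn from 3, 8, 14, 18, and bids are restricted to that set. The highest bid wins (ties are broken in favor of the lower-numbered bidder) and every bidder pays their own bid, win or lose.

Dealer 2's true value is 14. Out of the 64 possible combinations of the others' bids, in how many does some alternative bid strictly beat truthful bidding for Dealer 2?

Others bid (3, 3, 3): truth gives 0; bid 8 gives 6 > 0. Violating.
Others bid (3, 3, 8): truth gives 0; bid 8 gives 6 > 0. Violating.
Others bid (3, 3, 18): truth gives -14; bid 3 gives -3 > -14. Violating.
Others bid (3, 8, 3): truth gives 0; bid 8 gives 6 > 0. Violating.
Others bid (3, 3, 14): truth gives 0; no alternative beats it.
Others bid (3, 8, 14): truth gives 0; no alternative beats it.
(Checking all 64 profiles: 50 have a profitable deviation, 14 do not.)

50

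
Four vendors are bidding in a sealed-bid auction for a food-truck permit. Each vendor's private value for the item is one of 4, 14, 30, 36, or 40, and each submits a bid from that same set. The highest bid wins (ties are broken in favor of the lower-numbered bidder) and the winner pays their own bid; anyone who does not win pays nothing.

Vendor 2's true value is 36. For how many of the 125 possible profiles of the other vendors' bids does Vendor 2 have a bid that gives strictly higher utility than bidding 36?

Others bid (4, 4, 4): truth gives 0; bid 14 gives 22 > 0. Violating.
Others bid (4, 4, 14): truth gives 0; bid 14 gives 22 > 0. Violating.
Others bid (4, 4, 30): truth gives 0; bid 30 gives 6 > 0. Violating.
Others bid (4, 14, 4): truth gives 0; bid 14 gives 22 > 0. Violating.
Others bid (4, 4, 36): truth gives 0; no alternative beats it.
Others bid (4, 4, 40): truth gives 0; no alternative beats it.
(Checking all 125 profiles: 18 have a profitable deviation, 107 do not.)

18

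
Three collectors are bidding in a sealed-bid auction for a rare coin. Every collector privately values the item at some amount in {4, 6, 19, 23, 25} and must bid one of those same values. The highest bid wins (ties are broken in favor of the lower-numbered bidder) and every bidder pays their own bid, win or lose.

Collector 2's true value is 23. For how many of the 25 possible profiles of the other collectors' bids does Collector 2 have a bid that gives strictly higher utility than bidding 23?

Others bid (4, 4): truth gives 0; bid 6 gives 17 > 0. Violating.
Others bid (4, 6): truth gives 0; bid 6 gives 17 > 0. Violating.
Others bid (4, 19): truth gives 0; bid 19 gives 4 > 0. Violating.
Others bid (4, 25): truth gives -23; bid 25 gives -2 > -23. Violating.
Others bid (4, 23): truth gives 0; no alternative beats it.
Others bid (6, 23): truth gives 0; no alternative beats it.
(Checking all 25 profiles: 19 have a profitable deviation, 6 do not.)

19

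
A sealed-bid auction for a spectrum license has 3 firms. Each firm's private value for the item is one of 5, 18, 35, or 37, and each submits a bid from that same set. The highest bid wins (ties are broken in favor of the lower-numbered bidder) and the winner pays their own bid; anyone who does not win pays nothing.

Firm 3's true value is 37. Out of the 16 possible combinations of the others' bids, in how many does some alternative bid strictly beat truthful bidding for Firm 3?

4

Others bid (5, 5): truth gives 0; bid 18 gives 19 > 0. Violating.
Others bid (5, 18): truth gives 0; bid 35 gives 2 > 0. Violating.
Others bid (18, 5): truth gives 0; bid 35 gives 2 > 0. Violating.
Others bid (18, 18): truth gives 0; bid 35 gives 2 > 0. Violating.
Others bid (5, 35): truth gives 0; no alternative beats it.
Others bid (5, 37): truth gives 0; no alternative beats it.
(Checking all 16 profiles: 4 have a profitable deviation, 12 do not.)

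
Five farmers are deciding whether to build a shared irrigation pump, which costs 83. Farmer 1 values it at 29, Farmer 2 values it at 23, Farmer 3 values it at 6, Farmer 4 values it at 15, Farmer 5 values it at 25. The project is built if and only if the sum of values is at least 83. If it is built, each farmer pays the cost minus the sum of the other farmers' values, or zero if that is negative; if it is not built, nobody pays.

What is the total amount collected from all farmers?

Total value 98 ≥ cost 83, so it is built.
Farmer 1: others sum to 69; max(0, 83 - 69) = 14.
Farmer 2: others sum to 75; max(0, 83 - 75) = 8.
Farmer 3: others sum to 92; max(0, 83 - 92) = 0.
Farmer 4: others sum to 83; max(0, 83 - 83) = 0.
Farmer 5: others sum to 73; max(0, 83 - 73) = 10.
Total collected = 14 + 8 + 0 + 0 + 10 = 32.

32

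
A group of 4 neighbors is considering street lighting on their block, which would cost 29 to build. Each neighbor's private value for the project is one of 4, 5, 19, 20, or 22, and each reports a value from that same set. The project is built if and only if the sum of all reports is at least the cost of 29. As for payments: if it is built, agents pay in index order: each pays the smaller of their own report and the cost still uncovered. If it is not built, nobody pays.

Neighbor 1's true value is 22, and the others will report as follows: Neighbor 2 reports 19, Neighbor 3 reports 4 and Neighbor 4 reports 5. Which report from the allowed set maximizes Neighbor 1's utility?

Report 4: project built, pays 4, utility 22 - 4 = 18.
Report 5: project built, pays 5, utility 22 - 5 = 17.
Report 19: project built, pays 19, utility 22 - 19 = 3.
Report 20: project built, pays 20, utility 22 - 20 = 2.
Report 22: project built, pays 22, utility 22 - 22 = 0.
The best choice is 4 with utility 18.

4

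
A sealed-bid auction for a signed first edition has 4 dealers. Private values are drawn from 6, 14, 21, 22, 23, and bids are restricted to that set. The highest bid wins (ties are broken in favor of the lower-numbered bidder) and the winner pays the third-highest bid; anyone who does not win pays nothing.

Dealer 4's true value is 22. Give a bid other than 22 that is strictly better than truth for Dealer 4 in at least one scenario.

Suppose Dealer 1 bids 6, Dealer 2 bids 6 and Dealer 3 bids 22.
Bid 22: loses, pays 0, utility 0.
Bid 23: wins, pays 6, utility 22 - 6 = 16.
So bidding 23 beats truth here (16 > 0).

23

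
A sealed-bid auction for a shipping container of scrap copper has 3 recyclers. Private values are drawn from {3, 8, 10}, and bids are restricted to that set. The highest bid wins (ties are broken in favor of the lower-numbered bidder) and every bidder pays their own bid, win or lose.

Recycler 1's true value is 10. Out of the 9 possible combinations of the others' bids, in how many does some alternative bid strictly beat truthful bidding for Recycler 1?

4

Others bid (3, 3): truth gives 0; bid 3 gives 7 > 0. Violating.
Others bid (3, 8): truth gives 0; bid 8 gives 2 > 0. Violating.
Others bid (8, 3): truth gives 0; bid 8 gives 2 > 0. Violating.
Others bid (8, 8): truth gives 0; bid 8 gives 2 > 0. Violating.
Others bid (3, 10): truth gives 0; no alternative beats it.
Others bid (8, 10): truth gives 0; no alternative beats it.
(Checking all 9 profiles: 4 have a profitable deviation, 5 do not.)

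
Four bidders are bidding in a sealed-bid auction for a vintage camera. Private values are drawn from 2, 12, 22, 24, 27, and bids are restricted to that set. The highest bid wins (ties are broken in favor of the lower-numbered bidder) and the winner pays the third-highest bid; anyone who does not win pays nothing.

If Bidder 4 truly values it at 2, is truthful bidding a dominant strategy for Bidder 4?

Check each profile of the others' bids and compare truth against every alternative bid.
Others bid (2, 2, 2): truth gives 0, best alternative gives 0.
Others bid (2, 2, 12): truth gives 0, best alternative gives 0.
Others bid (2, 2, 22): truth gives 0, best alternative gives 0.
Others bid (2, 2, 24): truth gives 0, best alternative gives 0.
Others bid (2, 2, 27): truth gives 0, best alternative gives 0.
Others bid (2, 12, 2): truth gives 0, best alternative gives 0.
(Remaining 119 profiles checked similarly; truth is weakly best in each.)
In every case the truthful bid is at least as good as any alternative, so it is a dominant strategy.

Yes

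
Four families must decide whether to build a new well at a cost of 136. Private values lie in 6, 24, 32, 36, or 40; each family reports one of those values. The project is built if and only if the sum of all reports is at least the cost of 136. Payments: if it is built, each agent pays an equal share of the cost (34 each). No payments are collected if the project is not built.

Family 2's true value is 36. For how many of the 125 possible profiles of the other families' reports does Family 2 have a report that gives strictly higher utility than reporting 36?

Others report (24, 32, 40): truth gives 0; report 40 gives 2 > 0. Violating.
Others report (24, 36, 36): truth gives 0; report 40 gives 2 > 0. Violating.
Others report (24, 40, 32): truth gives 0; report 40 gives 2 > 0. Violating.
Others report (32, 24, 40): truth gives 0; report 40 gives 2 > 0. Violating.
Others report (6, 6, 6): truth gives 0; no alternative beats it.
Others report (6, 6, 24): truth gives 0; no alternative beats it.
(Checking all 125 profiles: 10 have a profitable deviation, 115 do not.)

10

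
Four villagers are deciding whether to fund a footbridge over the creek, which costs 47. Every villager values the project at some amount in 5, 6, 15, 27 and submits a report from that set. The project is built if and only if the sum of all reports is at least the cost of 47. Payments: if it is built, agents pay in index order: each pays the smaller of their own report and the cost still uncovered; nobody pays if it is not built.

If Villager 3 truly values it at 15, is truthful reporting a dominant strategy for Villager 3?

No

Consider the case where Villager 1 reports 5, Villager 2 reports 15 and Villager 4 reports 27.
Truthful report 15: project built, pays 15, utility 15 - 15 = 0.
Report 5 instead: project built, pays 5, utility 15 - 5 = 10.
Since 10 > 0, reporting 5 is strictly better here, so truthful reporting is not dominant.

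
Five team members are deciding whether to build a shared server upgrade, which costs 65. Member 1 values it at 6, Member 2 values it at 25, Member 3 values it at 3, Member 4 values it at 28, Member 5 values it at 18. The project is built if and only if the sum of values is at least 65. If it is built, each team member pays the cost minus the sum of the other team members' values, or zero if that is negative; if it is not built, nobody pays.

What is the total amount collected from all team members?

Total value 80 ≥ cost 65, so it is built.
Member 1: others sum to 74; max(0, 65 - 74) = 0.
Member 2: others sum to 55; max(0, 65 - 55) = 10.
Member 3: others sum to 77; max(0, 65 - 77) = 0.
Member 4: others sum to 52; max(0, 65 - 52) = 13.
Member 5: others sum to 62; max(0, 65 - 62) = 3.
Total collected = 0 + 10 + 0 + 13 + 3 = 26.

26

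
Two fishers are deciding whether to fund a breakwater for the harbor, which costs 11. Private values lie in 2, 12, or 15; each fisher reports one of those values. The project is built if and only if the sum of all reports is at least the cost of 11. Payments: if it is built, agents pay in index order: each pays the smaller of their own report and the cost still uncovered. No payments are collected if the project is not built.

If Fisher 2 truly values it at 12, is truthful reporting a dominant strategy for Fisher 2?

Yes

Check each profile of the others' reports and compare truth against every alternative report.
Others report (12): truth gives 12, best alternative gives 12.
Others report (15): truth gives 12, best alternative gives 12.
Others report (2): truth gives 3, best alternative gives 3.
In every case the truthful report is at least as good as any alternative, so it is a dominant strategy.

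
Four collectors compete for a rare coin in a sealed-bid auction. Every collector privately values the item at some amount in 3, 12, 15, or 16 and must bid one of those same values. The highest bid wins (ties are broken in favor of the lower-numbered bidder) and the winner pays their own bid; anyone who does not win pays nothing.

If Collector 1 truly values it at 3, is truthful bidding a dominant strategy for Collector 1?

Yes

Check each profile of the others' bids and compare truth against every alternative bid.
Others bid (3, 3, 3): truth gives 0, best alternative gives -9.
Others bid (3, 3, 12): truth gives 0, best alternative gives -9.
Others bid (3, 12, 3): truth gives 0, best alternative gives -9.
Others bid (3, 12, 12): truth gives 0, best alternative gives -9.
Others bid (12, 3, 3): truth gives 0, best alternative gives -9.
Others bid (12, 3, 12): truth gives 0, best alternative gives -9.
(Remaining 58 profiles checked similarly; truth is weakly best in each.)
In every case the truthful bid is at least as good as any alternative, so it is a dominant strategy.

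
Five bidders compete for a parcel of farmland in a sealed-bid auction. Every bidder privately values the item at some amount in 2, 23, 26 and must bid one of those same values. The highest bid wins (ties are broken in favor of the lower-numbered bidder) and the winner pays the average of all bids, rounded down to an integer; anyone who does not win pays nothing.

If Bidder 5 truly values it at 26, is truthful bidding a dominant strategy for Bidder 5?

Yes

Check each profile of the others' bids and compare truth against every alternative bid.
Others bid (2, 2, 2, 23): truth gives 15, best alternative gives 0.
Others bid (2, 2, 23, 2): truth gives 15, best alternative gives 0.
Others bid (2, 23, 2, 2): truth gives 15, best alternative gives 0.
Others bid (23, 2, 2, 2): truth gives 15, best alternative gives 0.
Others bid (2, 2, 23, 23): truth gives 11, best alternative gives 0.
Others bid (2, 23, 2, 23): truth gives 11, best alternative gives 0.
(Remaining 75 profiles checked similarly; truth is weakly best in each.)
In every case the truthful bid is at least as good as any alternative, so it is a dominant strategy.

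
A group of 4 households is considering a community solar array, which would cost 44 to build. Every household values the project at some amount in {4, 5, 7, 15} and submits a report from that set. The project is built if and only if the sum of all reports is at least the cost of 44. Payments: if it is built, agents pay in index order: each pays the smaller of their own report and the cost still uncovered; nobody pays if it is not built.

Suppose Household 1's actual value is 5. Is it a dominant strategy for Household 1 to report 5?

No

Consider the case where Household 2 reports 15, Household 3 reports 15 and Household 4 reports 15.
Truthful report 5: project built, pays 5, utility 5 - 5 = 0.
Report 4 instead: project built, pays 4, utility 5 - 4 = 1.
Since 1 > 0, reporting 4 is strictly better here, so truthful reporting is not dominant.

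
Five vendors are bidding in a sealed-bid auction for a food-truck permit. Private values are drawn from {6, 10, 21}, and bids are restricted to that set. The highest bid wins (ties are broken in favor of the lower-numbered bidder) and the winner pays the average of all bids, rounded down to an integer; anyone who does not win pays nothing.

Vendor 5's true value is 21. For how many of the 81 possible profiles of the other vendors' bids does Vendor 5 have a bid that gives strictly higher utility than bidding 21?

1

Others bid (6, 6, 6, 6): truth gives 12; bid 10 gives 15 > 12. Violating.
Others bid (6, 6, 6, 10): truth gives 12; no alternative beats it.
Others bid (6, 6, 6, 21): truth gives 0; no alternative beats it.
(Checking all 81 profiles: 1 has a profitable deviation, 80 do not.)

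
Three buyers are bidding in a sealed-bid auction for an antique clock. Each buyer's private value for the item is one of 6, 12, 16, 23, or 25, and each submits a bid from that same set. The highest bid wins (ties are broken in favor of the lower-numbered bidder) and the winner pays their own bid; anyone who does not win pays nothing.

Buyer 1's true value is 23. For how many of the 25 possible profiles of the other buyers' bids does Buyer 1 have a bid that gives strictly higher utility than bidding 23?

Others bid (6, 6): truth gives 0; bid 6 gives 17 > 0. Violating.
Others bid (6, 12): truth gives 0; bid 12 gives 11 > 0. Violating.
Others bid (6, 16): truth gives 0; bid 16 gives 7 > 0. Violating.
Others bid (12, 6): truth gives 0; bid 12 gives 11 > 0. Violating.
Others bid (6, 23): truth gives 0; no alternative beats it.
Others bid (6, 25): truth gives 0; no alternative beats it.
(Checking all 25 profiles: 9 have a profitable deviation, 16 do not.)

9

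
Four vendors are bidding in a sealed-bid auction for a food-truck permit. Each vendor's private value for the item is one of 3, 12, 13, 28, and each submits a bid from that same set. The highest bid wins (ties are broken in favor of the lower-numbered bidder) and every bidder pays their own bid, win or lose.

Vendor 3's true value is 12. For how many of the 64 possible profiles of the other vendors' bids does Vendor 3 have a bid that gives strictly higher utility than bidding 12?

62

Others bid (3, 3, 13): truth gives -12; bid 13 gives -1 > -12. Violating.
Others bid (3, 3, 28): truth gives -12; bid 3 gives -3 > -12. Violating.
Others bid (3, 12, 3): truth gives -12; bid 13 gives -1 > -12. Violating.
Others bid (3, 12, 12): truth gives -12; bid 13 gives -1 > -12. Violating.
Others bid (3, 3, 3): truth gives 0; no alternative beats it.
Others bid (3, 3, 12): truth gives 0; no alternative beats it.
(Checking all 64 profiles: 62 have a profitable deviation, 2 do not.)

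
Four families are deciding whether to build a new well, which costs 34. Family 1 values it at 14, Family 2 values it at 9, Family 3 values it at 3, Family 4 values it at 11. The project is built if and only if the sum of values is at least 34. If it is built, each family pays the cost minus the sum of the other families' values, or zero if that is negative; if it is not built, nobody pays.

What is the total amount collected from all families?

25

Total value 37 ≥ cost 34, so it is built.
Family 1: others sum to 23; max(0, 34 - 23) = 11.
Family 2: others sum to 28; max(0, 34 - 28) = 6.
Family 3: others sum to 34; max(0, 34 - 34) = 0.
Family 4: others sum to 26; max(0, 34 - 26) = 8.
Total collected = 11 + 6 + 0 + 8 = 25.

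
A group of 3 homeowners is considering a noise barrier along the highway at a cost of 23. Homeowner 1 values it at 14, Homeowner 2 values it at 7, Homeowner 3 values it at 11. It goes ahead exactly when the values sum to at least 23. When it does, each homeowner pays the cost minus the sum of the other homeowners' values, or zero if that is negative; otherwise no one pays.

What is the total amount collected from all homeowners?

7

Total value 32 ≥ cost 23, so it is built.
Homeowner 1: others sum to 18; max(0, 23 - 18) = 5.
Homeowner 2: others sum to 25; max(0, 23 - 25) = 0.
Homeowner 3: others sum to 21; max(0, 23 - 21) = 2.
Total collected = 5 + 0 + 2 = 7.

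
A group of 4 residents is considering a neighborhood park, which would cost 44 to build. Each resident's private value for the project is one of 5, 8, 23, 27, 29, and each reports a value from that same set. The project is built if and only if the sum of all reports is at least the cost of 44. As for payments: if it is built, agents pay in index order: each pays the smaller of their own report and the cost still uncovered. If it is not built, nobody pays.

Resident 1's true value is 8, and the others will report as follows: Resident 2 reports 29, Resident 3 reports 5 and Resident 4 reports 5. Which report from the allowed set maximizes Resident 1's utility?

5

Report 5: project built, pays 5, utility 8 - 5 = 3.
Report 8: project built, pays 8, utility 8 - 8 = 0.
Report 23: project built, pays 23, utility 8 - 23 = -15.
Report 27: project built, pays 27, utility 8 - 27 = -19.
Report 29: project built, pays 29, utility 8 - 29 = -21.
The best choice is 5 with utility 3.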